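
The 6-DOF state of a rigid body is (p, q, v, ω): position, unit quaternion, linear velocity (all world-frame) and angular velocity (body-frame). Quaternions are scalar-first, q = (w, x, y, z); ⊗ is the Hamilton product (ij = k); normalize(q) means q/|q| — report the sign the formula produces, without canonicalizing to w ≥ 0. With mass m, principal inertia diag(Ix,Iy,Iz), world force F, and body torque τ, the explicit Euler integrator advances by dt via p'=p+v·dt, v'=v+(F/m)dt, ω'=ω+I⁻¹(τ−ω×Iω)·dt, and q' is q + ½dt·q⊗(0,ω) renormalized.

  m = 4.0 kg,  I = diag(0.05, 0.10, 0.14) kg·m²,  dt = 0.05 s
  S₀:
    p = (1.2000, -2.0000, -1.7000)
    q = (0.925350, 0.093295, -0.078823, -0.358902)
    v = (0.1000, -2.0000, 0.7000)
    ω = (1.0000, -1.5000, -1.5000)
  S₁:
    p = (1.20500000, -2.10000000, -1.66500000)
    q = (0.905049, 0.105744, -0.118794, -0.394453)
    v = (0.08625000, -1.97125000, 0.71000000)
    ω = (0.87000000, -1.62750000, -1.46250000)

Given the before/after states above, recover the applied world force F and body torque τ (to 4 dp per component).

rate change Δω = (-0.13000000, -0.12750000, 0.03750000)
I·α + gyro = (-0.0400, -0.1200, 0.0300)
velocity change Δv = (-0.01375000, 0.02875000, 0.01000000)
m·(v₁−v₀)/dt = (-1.1000, 2.3000, 0.8000)

F = (-1.1000, 2.3000, 0.8000)
τ = (-0.0400, -0.1200, 0.0300)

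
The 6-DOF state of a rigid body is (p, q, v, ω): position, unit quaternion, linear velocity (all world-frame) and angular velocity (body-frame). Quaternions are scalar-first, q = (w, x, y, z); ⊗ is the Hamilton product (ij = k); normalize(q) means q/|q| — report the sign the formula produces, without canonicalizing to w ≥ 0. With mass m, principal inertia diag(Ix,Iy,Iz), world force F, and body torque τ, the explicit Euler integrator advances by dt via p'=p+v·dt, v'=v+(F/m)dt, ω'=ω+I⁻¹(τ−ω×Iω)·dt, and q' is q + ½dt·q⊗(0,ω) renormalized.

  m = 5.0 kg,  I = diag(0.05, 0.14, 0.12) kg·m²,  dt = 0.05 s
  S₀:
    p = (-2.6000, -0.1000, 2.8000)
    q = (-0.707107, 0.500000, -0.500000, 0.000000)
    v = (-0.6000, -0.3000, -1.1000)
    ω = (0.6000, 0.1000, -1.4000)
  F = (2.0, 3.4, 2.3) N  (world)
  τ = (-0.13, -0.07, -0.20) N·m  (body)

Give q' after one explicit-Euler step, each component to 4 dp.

Hamilton product q⊗(0,ω) = (-0.2500000, 0.2757358, 0.6292893, 1.3399498)
updated quaternion q' = (-0.7128, 0.5065, -0.4839, 0.0335)

q' = (-0.7128, 0.5065, -0.4839, 0.0335)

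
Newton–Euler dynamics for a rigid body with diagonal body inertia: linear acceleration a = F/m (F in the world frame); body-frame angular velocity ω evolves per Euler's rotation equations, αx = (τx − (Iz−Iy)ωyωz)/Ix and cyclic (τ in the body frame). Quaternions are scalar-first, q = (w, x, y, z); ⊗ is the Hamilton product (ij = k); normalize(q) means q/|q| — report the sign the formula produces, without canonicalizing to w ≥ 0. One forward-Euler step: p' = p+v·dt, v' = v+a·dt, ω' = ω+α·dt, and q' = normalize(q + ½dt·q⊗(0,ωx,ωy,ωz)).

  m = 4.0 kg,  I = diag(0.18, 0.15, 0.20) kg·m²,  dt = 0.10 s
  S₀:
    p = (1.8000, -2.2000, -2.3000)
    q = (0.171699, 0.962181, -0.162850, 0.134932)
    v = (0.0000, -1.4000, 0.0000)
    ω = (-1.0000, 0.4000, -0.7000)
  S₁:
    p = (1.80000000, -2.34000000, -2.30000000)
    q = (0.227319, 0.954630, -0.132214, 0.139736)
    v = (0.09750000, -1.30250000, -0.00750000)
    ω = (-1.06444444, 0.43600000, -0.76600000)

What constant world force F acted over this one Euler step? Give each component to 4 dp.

Δv = v₁−v₀ = (0.09750000, 0.09750000, -0.00750000)
m·(v₁−v₀)/dt = (3.9000, 3.9000, -0.3000)

F = (3.9000, 3.9000, -0.3000)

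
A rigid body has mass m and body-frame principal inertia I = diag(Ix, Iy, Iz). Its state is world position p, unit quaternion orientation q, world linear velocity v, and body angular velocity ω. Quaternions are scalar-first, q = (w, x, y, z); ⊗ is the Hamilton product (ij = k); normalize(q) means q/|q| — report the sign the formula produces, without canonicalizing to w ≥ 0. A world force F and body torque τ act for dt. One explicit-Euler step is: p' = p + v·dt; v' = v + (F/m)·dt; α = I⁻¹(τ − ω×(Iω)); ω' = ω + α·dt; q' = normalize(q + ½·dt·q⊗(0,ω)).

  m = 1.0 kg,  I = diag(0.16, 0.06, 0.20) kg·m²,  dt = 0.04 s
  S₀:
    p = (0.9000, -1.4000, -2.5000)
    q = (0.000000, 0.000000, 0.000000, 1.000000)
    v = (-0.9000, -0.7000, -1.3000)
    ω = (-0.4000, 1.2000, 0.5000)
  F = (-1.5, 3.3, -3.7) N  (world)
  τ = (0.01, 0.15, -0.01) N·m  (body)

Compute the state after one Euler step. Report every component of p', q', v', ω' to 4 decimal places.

gyro term ω×Iω = (0.0840, 0.0080, 0.0480)
α = I⁻¹(τ − ω×Iω) = (-0.4625, 2.3667, -0.2900)
ω' = ω + α·dt = (-0.4185, 1.2947, 0.4884)
Hamilton product q⊗(0,ω) = (-0.5000000, -1.2000000, -0.4000000, 0.0000000)
q' = normalize(q + ½dt·q⊗(0,ω)) = (-0.0100, -0.0240, -0.0080, 0.9996)
a = (-1.5000, 3.3000, -3.7000)
p + v·dt = (0.8640, -1.4280, -2.5520)
new velocity v' = (-0.9600, -0.5680, -1.4480)

p' = (0.8640, -1.4280, -2.5520)
q' = (-0.0100, -0.0240, -0.0080, 0.9996)
v' = (-0.9600, -0.5680, -1.4480)
ω' = (-0.4185, 1.2947, 0.4884)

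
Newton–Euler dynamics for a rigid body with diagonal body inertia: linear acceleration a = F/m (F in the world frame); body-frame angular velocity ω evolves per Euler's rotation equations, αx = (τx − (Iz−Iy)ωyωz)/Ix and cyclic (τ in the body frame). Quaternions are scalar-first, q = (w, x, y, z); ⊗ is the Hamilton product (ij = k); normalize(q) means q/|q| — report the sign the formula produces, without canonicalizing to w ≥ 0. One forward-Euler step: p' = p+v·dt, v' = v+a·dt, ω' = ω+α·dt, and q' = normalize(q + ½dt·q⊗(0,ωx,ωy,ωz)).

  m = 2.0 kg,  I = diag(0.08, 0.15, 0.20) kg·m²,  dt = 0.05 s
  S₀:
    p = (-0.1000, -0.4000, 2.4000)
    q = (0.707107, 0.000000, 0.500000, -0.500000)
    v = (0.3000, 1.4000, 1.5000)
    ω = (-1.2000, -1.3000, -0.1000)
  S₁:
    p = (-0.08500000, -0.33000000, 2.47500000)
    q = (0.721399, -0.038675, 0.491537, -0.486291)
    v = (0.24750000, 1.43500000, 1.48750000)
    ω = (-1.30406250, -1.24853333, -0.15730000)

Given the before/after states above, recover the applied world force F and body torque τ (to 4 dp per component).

Δv = v₁−v₀ = (-0.05250000, 0.03500000, -0.01250000)
applied force F = (-2.1000, 1.4000, -0.5000)
ω₁ − ω₀ = (-0.10406250, 0.05146667, -0.05730000)
precession coupling = (0.0065, -0.0144, 0.1092)
applied torque τ = (-0.1600, 0.1400, -0.1200)

F = (-2.1000, 1.4000, -0.5000)
τ = (-0.1600, 0.1400, -0.1200)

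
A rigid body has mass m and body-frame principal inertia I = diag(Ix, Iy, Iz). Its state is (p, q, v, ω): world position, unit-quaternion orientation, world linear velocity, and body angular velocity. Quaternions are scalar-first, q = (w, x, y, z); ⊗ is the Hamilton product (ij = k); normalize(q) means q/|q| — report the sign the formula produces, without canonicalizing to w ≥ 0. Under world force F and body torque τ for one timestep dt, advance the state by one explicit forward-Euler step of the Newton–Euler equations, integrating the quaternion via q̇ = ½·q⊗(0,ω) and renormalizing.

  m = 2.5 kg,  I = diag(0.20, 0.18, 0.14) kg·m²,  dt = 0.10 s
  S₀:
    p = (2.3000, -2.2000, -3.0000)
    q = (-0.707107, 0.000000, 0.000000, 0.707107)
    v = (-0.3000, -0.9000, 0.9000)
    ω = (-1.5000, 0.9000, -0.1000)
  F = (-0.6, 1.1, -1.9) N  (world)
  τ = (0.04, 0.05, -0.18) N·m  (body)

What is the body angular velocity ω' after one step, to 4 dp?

ω' = (-1.4818, 0.9228, -0.2479)

(τ − ω×Iω)/I = (0.1820, 0.2278, -1.4786)
ω + α·dt = (-1.4818, 0.9228, -0.2479)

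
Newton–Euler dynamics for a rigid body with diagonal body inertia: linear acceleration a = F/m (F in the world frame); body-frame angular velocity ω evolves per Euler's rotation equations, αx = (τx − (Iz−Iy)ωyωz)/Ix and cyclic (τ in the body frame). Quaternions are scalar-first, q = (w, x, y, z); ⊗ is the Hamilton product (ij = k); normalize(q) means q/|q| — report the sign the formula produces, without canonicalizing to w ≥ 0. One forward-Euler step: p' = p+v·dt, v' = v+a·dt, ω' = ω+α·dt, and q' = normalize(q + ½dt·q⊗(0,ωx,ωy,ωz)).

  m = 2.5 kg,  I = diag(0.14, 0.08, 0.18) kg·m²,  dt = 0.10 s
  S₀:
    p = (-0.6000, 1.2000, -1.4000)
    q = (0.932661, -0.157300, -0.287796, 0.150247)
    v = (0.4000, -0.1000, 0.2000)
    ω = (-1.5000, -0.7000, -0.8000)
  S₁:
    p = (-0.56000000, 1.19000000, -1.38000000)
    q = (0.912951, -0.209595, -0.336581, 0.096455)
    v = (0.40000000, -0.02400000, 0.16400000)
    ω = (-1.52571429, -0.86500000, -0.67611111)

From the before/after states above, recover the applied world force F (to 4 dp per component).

F = (0.0000, 1.9000, -0.9000)

Δv = v₁−v₀ = (0.00000000, 0.07600000, -0.03600000)
F = m·Δv/dt = (0.0000, 1.9000, -0.9000)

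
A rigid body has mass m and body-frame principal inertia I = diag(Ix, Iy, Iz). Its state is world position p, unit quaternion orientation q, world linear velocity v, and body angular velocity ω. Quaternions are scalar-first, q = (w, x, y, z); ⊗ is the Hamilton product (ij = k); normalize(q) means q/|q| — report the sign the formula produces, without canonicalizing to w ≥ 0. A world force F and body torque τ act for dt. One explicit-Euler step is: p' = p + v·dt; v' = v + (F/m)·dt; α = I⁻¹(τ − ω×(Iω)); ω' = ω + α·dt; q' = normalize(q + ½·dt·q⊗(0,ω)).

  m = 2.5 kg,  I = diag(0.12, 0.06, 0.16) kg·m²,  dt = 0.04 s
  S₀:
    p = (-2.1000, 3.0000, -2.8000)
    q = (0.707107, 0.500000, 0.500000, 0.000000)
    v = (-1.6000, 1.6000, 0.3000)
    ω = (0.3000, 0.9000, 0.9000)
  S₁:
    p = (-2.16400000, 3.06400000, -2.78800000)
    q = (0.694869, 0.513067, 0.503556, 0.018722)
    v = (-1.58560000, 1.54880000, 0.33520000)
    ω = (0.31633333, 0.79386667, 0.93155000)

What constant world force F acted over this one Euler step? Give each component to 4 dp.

F = (0.9000, -3.2000, 2.2000)

velocity change Δv = (0.01440000, -0.05120000, 0.03520000)
F = m·Δv/dt = (0.9000, -3.2000, 2.2000)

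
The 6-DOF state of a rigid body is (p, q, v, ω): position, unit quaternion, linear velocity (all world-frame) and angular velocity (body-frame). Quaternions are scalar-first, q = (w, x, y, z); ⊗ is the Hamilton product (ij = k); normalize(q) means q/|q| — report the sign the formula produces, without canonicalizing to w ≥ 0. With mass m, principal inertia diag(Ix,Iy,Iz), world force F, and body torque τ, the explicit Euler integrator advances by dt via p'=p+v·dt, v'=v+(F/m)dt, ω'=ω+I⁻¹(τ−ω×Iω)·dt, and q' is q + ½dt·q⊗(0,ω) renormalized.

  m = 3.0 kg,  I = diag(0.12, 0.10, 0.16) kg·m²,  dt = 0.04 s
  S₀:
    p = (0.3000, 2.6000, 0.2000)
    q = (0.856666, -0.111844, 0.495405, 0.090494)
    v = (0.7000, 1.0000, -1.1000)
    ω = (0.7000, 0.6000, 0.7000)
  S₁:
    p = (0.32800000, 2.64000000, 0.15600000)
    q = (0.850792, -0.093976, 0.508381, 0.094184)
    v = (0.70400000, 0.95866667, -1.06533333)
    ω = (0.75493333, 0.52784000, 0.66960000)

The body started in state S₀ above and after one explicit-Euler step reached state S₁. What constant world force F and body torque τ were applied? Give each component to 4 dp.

ω₁ − ω₀ = (0.05493333, -0.07216000, -0.03040000)
precession coupling = (0.0252, -0.0196, -0.0084)
τ = I·(Δω/dt) + ω₀×(Iω₀) = (0.1900, -0.2000, -0.1300)
Δv = v₁−v₀ = (0.00400000, -0.04133333, 0.03466667)
m·(v₁−v₀)/dt = (0.3000, -3.1000, 2.6000)

F = (0.3000, -3.1000, 2.6000)
τ = (0.1900, -0.2000, -0.1300)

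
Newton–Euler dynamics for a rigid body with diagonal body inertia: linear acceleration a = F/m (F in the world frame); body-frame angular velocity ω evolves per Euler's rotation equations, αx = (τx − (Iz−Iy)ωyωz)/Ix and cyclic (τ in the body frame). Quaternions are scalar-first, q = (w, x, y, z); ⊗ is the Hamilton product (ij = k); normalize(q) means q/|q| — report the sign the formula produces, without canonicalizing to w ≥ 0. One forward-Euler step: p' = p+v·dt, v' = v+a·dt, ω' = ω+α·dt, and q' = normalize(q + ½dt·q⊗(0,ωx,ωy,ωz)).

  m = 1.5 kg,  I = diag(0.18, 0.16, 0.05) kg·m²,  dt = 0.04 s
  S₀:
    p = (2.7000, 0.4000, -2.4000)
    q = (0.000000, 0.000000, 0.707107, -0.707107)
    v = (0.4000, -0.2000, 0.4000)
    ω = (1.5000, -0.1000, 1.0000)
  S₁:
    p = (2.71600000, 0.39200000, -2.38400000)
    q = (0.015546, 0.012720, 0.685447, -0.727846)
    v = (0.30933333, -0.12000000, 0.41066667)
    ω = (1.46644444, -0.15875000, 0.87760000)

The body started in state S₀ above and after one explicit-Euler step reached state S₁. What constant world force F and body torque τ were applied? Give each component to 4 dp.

velocity change Δv = (-0.09066667, 0.08000000, 0.01066667)
F = m·Δv/dt = (-3.4000, 3.0000, 0.4000)
ω₁ − ω₀ = (-0.03355556, -0.05875000, -0.12240000)
gyro term ω₀×Iω₀ = (0.0110, 0.1950, 0.0030)
applied torque τ = (-0.1400, -0.0400, -0.1500)

F = (-3.4000, 3.0000, 0.4000)
τ = (-0.1400, -0.0400, -0.1500)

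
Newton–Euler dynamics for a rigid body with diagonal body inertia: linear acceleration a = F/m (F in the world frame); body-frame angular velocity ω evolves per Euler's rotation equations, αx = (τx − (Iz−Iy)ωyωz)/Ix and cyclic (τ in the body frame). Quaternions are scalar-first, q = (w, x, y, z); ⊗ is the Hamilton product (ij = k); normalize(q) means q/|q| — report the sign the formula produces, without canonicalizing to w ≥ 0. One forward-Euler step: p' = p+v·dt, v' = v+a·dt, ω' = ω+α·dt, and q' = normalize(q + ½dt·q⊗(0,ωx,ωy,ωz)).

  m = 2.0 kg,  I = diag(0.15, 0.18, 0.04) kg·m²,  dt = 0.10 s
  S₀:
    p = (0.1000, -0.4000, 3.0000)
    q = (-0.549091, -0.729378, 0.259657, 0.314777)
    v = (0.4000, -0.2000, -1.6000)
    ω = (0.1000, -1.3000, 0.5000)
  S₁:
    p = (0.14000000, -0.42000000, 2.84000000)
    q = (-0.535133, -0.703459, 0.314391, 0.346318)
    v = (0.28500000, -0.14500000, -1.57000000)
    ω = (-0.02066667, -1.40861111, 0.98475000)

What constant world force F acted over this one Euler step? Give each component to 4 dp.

F = (-2.3000, 1.1000, 0.6000)

Δv = v₁−v₀ = (-0.11500000, 0.05500000, 0.03000000)
m·(v₁−v₀)/dt = (-2.3000, 1.1000, 0.6000)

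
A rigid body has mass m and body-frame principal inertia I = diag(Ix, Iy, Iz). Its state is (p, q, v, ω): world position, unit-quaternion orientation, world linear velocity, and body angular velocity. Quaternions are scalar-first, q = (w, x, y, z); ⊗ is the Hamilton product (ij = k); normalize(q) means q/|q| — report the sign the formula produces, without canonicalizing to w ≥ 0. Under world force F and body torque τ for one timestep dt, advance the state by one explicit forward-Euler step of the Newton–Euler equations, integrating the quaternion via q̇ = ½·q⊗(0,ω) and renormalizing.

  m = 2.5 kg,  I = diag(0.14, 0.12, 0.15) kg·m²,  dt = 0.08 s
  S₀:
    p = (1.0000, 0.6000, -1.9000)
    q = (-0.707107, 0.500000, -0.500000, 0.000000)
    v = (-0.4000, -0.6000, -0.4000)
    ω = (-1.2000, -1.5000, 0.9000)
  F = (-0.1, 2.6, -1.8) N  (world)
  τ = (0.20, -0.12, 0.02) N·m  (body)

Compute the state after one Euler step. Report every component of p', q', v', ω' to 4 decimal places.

p' = (0.9680, 0.5520, -1.9320)
q' = (-0.7106, 0.5141, -0.4739, -0.0792)
v' = (-0.4032, -0.5168, -0.4576)
ω' = (-1.0626, -1.5872, 0.9299)

precession coupling ω×(Iω) = (-0.0405, 0.0108, -0.0360)
angular accel α = (1.7179, -1.0900, 0.3733)
ω' = ω + α·dt = (-1.0626, -1.5872, 0.9299)
2q̇ = q⊗(0,ω) = (-0.1500000, 0.3985284, 0.6106605, -1.9863963)
q + ½dt·q⊗(0,ω), renormalized = (-0.7106, 0.5141, -0.4739, -0.0792)
new position p' = (0.9680, 0.5520, -1.9320)
new velocity v' = (-0.4032, -0.5168, -0.4576)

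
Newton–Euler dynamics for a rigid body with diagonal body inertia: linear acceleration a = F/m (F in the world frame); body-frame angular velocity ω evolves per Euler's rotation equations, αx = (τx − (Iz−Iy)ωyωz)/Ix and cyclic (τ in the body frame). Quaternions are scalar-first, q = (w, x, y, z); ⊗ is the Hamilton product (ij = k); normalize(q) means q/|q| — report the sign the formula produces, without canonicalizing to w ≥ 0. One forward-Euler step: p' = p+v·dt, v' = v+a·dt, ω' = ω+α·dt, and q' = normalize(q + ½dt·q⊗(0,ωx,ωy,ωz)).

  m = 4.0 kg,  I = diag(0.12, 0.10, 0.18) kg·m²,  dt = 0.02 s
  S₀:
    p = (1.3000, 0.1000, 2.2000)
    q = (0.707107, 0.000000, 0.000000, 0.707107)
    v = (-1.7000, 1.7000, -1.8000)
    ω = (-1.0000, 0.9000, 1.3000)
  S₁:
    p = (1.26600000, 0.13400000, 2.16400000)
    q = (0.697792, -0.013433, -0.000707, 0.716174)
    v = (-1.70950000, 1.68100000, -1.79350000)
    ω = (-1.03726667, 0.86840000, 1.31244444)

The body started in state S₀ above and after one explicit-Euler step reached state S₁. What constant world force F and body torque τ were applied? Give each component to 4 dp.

F = (-1.9000, -3.8000, 1.3000)
τ = (-0.1300, -0.0800, 0.1300)

rate change Δω = (-0.03726667, -0.03160000, 0.01244444)
ω₀×(Iω₀) = (0.0936, 0.0780, 0.0180)
τ = I·(Δω/dt) + ω₀×(Iω₀) = (-0.1300, -0.0800, 0.1300)
velocity change Δv = (-0.00950000, -0.01900000, 0.00650000)
F = m·Δv/dt = (-1.9000, -3.8000, 1.3000)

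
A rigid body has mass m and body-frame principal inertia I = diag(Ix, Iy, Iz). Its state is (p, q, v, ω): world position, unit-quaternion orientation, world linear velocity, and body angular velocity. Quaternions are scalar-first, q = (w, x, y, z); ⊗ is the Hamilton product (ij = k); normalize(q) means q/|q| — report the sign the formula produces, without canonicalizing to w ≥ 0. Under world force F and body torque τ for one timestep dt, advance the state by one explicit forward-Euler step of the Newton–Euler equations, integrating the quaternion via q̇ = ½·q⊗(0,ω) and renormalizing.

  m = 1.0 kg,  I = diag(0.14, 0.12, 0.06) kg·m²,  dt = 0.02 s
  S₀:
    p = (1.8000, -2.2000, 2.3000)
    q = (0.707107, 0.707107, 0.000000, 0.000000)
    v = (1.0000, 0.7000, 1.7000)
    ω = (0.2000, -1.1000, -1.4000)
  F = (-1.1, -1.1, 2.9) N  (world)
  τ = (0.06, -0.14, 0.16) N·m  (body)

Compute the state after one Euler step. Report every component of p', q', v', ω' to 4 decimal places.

p' = (1.8200, -2.1860, 2.3340)
q' = (0.7056, 0.7084, 0.0021, -0.0177)
v' = (0.9780, 0.6780, 1.7580)
ω' = (0.2218, -1.1196, -1.3481)

ω×(Iω) gyroscopic = (-0.0924, -0.0224, 0.0044)
angular accel α = (1.0886, -0.9800, 2.5933)
ω' = ω + α·dt = (0.2218, -1.1196, -1.3481)
Hamilton product q⊗(0,ω) = (-0.1414214, 0.1414214, 0.2121321, -1.7677675)
q' = normalize(q + ½dt·q⊗(0,ω)) = (0.7056, 0.7084, 0.0021, -0.0177)
a = (-1.1000, -1.1000, 2.9000)
new position p' = (1.8200, -2.1860, 2.3340)
v + (F/m)dt = (0.9780, 0.6780, 1.7580)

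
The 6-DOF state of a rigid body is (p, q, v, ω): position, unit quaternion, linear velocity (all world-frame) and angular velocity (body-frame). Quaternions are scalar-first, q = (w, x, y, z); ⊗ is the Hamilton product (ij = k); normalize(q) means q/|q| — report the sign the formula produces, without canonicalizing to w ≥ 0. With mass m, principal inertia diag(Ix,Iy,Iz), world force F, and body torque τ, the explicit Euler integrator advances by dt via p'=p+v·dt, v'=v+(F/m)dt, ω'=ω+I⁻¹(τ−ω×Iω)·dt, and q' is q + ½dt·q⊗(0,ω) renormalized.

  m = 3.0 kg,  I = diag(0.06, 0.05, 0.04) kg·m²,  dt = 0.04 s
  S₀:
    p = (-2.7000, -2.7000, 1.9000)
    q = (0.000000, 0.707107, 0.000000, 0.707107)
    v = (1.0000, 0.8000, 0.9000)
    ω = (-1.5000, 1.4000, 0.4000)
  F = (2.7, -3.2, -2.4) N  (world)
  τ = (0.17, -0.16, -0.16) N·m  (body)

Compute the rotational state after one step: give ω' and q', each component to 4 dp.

(τ − ω×Iω)/I = (2.9267, -2.9600, -4.5250)
ω' = ω + α·dt = (-1.3829, 1.2816, 0.2190)
2q̇ = q⊗(0,ω) = (0.7778177, -0.9899498, -1.3435033, 0.9899498)
q' = normalize(q + ½dt·q⊗(0,ω)) = (0.0155, 0.6867, -0.0268, 0.7263)

ω' = (-1.3829, 1.2816, 0.2190)
q' = (0.0155, 0.6867, -0.0268, 0.7263)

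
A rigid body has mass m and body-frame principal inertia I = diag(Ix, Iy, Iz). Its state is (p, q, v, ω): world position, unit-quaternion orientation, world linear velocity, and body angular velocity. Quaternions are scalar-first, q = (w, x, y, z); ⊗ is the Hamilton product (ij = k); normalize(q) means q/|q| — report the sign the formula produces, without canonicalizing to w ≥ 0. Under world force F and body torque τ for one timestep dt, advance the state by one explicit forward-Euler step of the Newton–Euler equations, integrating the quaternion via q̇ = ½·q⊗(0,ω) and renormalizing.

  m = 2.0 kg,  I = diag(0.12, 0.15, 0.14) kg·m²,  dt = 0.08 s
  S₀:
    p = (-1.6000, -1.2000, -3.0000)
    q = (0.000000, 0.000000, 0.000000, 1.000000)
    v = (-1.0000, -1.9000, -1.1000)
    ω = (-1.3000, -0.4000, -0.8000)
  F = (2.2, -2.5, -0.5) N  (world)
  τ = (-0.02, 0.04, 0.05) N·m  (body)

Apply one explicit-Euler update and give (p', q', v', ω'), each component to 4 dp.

p' = (-1.6800, -1.3520, -3.0880)
q' = (0.0319, 0.0160, -0.0519, 0.9980)
v' = (-0.9120, -2.0000, -1.1200)
ω' = (-1.3112, -0.3676, -0.7803)

p' = p + v·dt = (-1.6800, -1.3520, -3.0880)
new velocity v' = (-0.9120, -2.0000, -1.1200)
ω×(Iω) gyroscopic = (-0.0032, -0.0208, 0.0156)
angular accel α = (-0.1400, 0.4053, 0.2457)
ω' = ω + α·dt = (-1.3112, -0.3676, -0.7803)
Hamilton product q⊗(0,ω) = (0.8000000, 0.4000000, -1.3000000, 0.0000000)
q + ½dt·q⊗(0,ω), renormalized = (0.0319, 0.0160, -0.0519, 0.9980)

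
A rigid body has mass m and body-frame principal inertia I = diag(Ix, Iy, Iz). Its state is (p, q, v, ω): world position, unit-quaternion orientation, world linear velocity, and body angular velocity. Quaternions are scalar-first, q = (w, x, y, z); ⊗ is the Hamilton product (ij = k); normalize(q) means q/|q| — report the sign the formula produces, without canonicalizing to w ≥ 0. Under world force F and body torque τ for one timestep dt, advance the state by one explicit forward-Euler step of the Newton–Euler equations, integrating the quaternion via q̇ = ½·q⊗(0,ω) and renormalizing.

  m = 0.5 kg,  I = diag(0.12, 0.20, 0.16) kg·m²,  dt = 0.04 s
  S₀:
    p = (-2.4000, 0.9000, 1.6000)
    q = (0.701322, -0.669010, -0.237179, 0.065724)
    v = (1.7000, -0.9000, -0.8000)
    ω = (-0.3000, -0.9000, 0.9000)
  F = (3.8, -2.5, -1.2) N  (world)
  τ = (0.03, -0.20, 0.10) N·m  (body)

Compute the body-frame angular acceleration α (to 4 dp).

α = (-0.0200, -1.0540, 0.4900)

gyro term ω×Iω = (0.0324, 0.0108, 0.0216)
α = I⁻¹(τ − ω×Iω) = (-0.0200, -1.0540, 0.4900)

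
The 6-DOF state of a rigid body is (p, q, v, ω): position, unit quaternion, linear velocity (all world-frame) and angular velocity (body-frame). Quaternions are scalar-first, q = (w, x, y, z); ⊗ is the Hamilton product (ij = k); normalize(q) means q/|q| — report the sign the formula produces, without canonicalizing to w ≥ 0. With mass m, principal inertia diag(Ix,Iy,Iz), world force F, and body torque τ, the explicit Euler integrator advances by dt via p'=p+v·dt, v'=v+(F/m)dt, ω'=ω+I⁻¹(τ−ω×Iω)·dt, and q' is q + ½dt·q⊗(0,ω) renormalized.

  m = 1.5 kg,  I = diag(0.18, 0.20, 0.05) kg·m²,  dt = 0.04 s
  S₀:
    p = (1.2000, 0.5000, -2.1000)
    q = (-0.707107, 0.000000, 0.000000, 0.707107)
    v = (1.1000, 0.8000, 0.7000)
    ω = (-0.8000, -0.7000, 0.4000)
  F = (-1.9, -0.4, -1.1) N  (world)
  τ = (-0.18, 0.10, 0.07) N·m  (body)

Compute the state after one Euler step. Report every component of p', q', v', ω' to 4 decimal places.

ω×(Iω) gyroscopic = (0.0420, -0.0416, 0.0112)
(τ − ω×Iω)/I = (-1.2333, 0.7080, 1.1760)
new body rate ω' = (-0.8493, -0.6717, 0.4470)
2q̇ = q⊗(0,ω) = (-0.2828428, 1.0606605, -0.0707107, -0.2828428)
updated quaternion q' = (-0.7126, 0.0212, -0.0014, 0.7013)
a = F/m = (-1.2667, -0.2667, -0.7333)
p + v·dt = (1.2440, 0.5320, -2.0720)
v + (F/m)dt = (1.0493, 0.7893, 0.6707)

p' = (1.2440, 0.5320, -2.0720)
q' = (-0.7126, 0.0212, -0.0014, 0.7013)
v' = (1.0493, 0.7893, 0.6707)
ω' = (-0.8493, -0.6717, 0.4470)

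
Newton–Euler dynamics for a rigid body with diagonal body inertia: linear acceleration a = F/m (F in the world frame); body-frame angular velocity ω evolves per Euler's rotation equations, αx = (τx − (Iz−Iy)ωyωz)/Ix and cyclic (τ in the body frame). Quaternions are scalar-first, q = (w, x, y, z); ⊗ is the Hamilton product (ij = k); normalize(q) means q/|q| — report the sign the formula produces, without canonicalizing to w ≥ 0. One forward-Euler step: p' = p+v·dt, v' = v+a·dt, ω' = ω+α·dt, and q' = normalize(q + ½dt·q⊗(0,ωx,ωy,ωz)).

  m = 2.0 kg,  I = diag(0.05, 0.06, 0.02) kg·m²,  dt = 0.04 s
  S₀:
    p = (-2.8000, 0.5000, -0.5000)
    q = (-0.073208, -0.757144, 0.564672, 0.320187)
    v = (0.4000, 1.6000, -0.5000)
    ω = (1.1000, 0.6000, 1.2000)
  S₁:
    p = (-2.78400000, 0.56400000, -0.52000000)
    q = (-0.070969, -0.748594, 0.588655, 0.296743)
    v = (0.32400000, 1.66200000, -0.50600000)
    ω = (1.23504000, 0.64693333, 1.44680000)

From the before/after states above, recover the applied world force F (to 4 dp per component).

F = (-3.8000, 3.1000, -0.3000)

Δv = v₁−v₀ = (-0.07600000, 0.06200000, -0.00600000)
applied force F = (-3.8000, 3.1000, -0.3000)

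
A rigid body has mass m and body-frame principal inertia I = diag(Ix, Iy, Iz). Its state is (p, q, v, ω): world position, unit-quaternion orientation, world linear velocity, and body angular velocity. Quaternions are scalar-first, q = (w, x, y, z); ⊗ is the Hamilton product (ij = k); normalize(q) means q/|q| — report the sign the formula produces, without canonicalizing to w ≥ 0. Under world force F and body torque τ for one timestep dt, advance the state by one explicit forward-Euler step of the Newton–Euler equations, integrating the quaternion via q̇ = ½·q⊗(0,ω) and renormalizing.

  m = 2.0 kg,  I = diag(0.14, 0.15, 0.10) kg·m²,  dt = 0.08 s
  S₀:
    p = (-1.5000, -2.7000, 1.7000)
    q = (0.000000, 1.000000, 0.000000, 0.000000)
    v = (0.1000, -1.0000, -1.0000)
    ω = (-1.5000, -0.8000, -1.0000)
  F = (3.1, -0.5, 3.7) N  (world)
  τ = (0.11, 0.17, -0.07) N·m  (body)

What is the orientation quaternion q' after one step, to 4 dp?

Hamilton product q⊗(0,ω) = (1.5000000, 0.0000000, 1.0000000, -0.8000000)
updated quaternion q' = (0.0598, 0.9969, 0.0399, -0.0319)

q' = (0.0598, 0.9969, 0.0399, -0.0319)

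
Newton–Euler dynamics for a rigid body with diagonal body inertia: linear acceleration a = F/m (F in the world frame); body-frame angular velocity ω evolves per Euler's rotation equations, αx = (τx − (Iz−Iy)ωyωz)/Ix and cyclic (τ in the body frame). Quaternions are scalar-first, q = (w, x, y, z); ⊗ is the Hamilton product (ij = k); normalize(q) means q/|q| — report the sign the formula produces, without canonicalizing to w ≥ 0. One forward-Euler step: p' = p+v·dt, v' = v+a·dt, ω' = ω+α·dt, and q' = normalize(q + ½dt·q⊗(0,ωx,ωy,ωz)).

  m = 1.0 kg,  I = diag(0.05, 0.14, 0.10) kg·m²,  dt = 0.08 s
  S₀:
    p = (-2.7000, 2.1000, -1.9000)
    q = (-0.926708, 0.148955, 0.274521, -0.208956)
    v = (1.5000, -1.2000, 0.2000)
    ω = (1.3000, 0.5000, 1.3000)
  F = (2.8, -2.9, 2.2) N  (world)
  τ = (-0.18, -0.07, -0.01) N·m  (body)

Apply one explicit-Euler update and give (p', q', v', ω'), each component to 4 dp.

linear accel F/m = (2.8000, -2.9000, 2.2000)
p' = p + v·dt = (-2.5800, 2.0040, -1.8840)
v' = v + a·dt = (1.7240, -1.4320, 0.3760)
(τ − ω×Iω)/I = (-3.0800, 0.1036, -0.6850)
ω' = ω + α·dt = (1.0536, 0.5083, 1.2452)
q⊗(0,ω) = (-0.0592592, -0.7433651, -0.9286383, -1.4871202)
q' = normalize(q + ½dt·q⊗(0,ω)) = (-0.9264, 0.1189, 0.2367, -0.2677)

p' = (-2.5800, 2.0040, -1.8840)
q' = (-0.9264, 0.1189, 0.2367, -0.2677)
v' = (1.7240, -1.4320, 0.3760)
ω' = (1.0536, 0.5083, 1.2452)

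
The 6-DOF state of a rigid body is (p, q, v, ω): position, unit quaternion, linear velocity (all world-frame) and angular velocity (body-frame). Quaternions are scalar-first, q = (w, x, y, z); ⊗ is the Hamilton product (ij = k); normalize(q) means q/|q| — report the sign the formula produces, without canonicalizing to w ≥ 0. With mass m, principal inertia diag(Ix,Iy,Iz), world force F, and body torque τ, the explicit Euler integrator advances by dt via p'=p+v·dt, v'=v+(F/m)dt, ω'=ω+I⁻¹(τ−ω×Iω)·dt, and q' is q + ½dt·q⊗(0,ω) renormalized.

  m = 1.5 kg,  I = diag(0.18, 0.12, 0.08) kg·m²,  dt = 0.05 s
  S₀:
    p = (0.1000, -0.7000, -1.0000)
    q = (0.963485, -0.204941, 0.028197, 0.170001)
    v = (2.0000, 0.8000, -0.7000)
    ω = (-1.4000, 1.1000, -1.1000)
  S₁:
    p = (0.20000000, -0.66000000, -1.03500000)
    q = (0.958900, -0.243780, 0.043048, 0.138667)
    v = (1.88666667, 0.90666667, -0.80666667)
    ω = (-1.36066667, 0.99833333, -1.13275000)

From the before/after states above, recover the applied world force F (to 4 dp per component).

v₁ − v₀ = (-0.11333333, 0.10666667, -0.10666667)
m·(v₁−v₀)/dt = (-3.4000, 3.2000, -3.2000)

F = (-3.4000, 3.2000, -3.2000)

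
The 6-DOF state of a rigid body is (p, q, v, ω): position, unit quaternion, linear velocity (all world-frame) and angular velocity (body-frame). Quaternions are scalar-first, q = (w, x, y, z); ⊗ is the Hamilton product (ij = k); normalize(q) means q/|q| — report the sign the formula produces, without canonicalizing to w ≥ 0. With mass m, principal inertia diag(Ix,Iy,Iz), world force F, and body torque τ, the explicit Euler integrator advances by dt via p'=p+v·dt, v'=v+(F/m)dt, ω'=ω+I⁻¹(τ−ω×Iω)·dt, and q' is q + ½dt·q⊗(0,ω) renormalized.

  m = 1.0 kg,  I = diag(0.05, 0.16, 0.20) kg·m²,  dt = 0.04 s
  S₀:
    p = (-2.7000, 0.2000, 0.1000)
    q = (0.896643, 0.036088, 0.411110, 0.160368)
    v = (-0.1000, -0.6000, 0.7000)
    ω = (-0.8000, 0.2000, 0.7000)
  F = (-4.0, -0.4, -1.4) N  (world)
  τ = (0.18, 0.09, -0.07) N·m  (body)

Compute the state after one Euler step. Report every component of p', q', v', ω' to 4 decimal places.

p' = (-2.7040, 0.1760, 0.1280)
q' = (0.8931, 0.0268, 0.4115, 0.1796)
v' = (-0.2600, -0.6160, 0.6440)
ω' = (-0.6605, 0.2015, 0.6895)

linear accel F/m = (-4.0000, -0.4000, -1.4000)
new position p' = (-2.7040, 0.1760, 0.1280)
v' = v + a·dt = (-0.2600, -0.6160, 0.6440)
gyro term ω×Iω = (0.0056, 0.0840, -0.0176)
angular accel α = (3.4880, 0.0375, -0.2620)
ω' = ω + α·dt = (-0.6605, 0.2015, 0.6895)
q⊗(0,ω) = (-0.1656092, -0.4616110, 0.0257726, 0.9637557)
q + ½dt·q⊗(0,ω), renormalized = (0.8931, 0.0268, 0.4115, 0.1796)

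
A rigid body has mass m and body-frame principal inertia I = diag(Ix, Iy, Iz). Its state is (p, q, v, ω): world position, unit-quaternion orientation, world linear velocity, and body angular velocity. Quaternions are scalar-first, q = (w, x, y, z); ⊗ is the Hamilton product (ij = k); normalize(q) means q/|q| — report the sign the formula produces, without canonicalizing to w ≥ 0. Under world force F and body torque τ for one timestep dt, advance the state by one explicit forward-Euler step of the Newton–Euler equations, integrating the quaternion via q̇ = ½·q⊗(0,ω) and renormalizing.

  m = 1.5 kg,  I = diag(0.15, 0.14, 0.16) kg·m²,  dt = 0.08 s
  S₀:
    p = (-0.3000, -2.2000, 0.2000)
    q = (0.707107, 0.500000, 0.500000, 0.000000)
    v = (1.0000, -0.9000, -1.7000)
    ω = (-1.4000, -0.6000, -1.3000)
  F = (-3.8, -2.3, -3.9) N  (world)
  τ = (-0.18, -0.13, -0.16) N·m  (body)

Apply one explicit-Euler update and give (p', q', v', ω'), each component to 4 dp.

p' = (-0.2200, -2.2720, 0.0640)
q' = (0.7447, 0.4330, 0.5074, -0.0207)
v' = (0.7973, -1.0227, -1.9080)
ω' = (-1.5043, -0.6639, -1.3758)

angular accel α = (-1.3040, -0.7986, -0.9475)
new body rate ω' = (-1.5043, -0.6639, -1.3758)
q⊗(0,ω) = (1.0000000, -1.6399498, 0.2257358, -0.5192391)
q + ½dt·q⊗(0,ω), renormalized = (0.7447, 0.4330, 0.5074, -0.0207)
p' = p + v·dt = (-0.2200, -2.2720, 0.0640)
v' = v + a·dt = (0.7973, -1.0227, -1.9080)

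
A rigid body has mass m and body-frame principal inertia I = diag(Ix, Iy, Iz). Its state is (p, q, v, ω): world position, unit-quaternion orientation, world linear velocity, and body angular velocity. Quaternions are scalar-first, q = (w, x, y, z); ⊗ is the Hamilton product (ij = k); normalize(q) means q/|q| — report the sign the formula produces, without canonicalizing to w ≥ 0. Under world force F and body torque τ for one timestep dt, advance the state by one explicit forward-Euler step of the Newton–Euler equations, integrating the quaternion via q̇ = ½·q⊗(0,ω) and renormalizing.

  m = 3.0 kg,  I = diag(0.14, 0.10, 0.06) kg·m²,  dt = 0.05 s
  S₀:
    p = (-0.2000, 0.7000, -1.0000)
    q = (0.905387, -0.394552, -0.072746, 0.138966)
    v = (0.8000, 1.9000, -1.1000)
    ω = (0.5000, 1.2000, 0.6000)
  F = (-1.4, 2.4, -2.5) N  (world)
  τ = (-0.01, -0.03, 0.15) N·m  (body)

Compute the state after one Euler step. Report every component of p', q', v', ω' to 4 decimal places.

new position p' = (-0.1600, 0.7950, -1.0550)
v + (F/m)dt = (0.7767, 1.9400, -1.1417)
α = I⁻¹(τ − ω×Iω) = (0.1343, -0.5400, 2.9000)
new body rate ω' = (0.5067, 1.1730, 0.7450)
Hamilton product q⊗(0,ω) = (0.2011916, 0.2422867, 1.3926786, 0.1061428)
updated quaternion q' = (0.9098, -0.3882, -0.0379, 0.1415)

p' = (-0.1600, 0.7950, -1.0550)
q' = (0.9098, -0.3882, -0.0379, 0.1415)
v' = (0.7767, 1.9400, -1.1417)
ω' = (0.5067, 1.1730, 0.7450)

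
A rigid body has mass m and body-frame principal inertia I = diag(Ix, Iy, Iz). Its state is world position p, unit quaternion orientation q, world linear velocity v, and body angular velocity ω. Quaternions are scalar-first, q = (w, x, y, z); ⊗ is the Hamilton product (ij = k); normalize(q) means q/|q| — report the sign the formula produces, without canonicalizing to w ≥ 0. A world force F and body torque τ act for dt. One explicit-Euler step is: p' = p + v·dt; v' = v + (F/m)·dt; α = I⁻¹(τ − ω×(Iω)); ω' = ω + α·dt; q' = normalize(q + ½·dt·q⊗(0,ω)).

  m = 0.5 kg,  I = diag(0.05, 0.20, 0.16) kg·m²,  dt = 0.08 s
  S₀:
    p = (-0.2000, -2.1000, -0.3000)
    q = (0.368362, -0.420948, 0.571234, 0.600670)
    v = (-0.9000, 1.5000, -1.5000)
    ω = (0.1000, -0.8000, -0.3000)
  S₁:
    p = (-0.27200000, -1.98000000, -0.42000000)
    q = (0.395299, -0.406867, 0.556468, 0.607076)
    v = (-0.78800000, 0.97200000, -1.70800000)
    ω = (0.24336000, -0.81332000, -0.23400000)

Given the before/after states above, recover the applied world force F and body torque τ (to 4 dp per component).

v₁ − v₀ = (0.11200000, -0.52800000, -0.20800000)
m·(v₁−v₀)/dt = (0.7000, -3.3000, -1.3000)
rate change Δω = (0.14336000, -0.01332000, 0.06600000)
precession coupling = (-0.0096, 0.0033, -0.0120)
applied torque τ = (0.0800, -0.0300, 0.1200)

F = (0.7000, -3.3000, -1.3000)
τ = (0.0800, -0.0300, 0.1200)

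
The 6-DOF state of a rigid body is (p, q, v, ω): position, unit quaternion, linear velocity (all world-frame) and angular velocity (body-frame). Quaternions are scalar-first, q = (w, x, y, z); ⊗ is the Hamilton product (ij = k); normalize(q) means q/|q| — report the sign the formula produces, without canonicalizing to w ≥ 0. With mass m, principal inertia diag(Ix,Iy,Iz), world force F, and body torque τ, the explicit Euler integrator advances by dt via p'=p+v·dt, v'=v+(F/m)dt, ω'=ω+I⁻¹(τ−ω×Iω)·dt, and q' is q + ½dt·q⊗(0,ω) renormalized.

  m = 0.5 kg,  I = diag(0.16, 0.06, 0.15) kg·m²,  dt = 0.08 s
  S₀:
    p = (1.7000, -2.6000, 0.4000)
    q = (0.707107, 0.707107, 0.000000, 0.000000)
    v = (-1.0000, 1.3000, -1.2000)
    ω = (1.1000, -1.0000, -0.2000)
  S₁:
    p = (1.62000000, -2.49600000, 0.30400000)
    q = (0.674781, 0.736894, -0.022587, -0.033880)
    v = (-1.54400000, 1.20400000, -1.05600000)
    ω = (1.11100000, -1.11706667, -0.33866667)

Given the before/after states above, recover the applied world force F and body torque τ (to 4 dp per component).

ω₁ − ω₀ = (0.01100000, -0.11706667, -0.13866667)
ω₀×(Iω₀) = (0.0180, -0.0022, 0.1100)
τ = I·(Δω/dt) + ω₀×(Iω₀) = (0.0400, -0.0900, -0.1500)
v₁ − v₀ = (-0.54400000, -0.09600000, 0.14400000)
F = m·Δv/dt = (-3.4000, -0.6000, 0.9000)

F = (-3.4000, -0.6000, 0.9000)
τ = (0.0400, -0.0900, -0.1500)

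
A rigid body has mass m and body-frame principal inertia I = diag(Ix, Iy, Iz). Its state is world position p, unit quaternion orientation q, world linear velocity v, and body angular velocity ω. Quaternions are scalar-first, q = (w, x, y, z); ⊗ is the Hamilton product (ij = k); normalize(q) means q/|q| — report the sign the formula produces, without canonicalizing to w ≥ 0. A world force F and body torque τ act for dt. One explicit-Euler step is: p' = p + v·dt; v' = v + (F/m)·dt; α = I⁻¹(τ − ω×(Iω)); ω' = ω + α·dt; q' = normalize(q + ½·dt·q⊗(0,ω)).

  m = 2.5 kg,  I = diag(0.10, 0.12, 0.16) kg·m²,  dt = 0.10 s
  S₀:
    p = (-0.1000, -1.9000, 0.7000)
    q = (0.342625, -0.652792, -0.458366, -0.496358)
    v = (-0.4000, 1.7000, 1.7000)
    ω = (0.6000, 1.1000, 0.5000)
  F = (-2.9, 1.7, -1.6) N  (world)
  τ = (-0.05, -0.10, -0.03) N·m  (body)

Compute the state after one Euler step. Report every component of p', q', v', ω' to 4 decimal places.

α = I⁻¹(τ − ω×Iω) = (-0.7200, -0.6833, -0.2700)
new body rate ω' = (0.5280, 1.0317, 0.4730)
2q̇ = q⊗(0,ω) = (1.1440568, 0.5223858, 0.4054687, -0.2717391)
q + ½dt·q⊗(0,ω), renormalized = (0.3989, -0.6253, -0.4371, -0.5088)
a = (-1.1600, 0.6800, -0.6400)
p + v·dt = (-0.1400, -1.7300, 0.8700)
v + (F/m)dt = (-0.5160, 1.7680, 1.6360)

p' = (-0.1400, -1.7300, 0.8700)
q' = (0.3989, -0.6253, -0.4371, -0.5088)
v' = (-0.5160, 1.7680, 1.6360)
ω' = (0.5280, 1.0317, 0.4730)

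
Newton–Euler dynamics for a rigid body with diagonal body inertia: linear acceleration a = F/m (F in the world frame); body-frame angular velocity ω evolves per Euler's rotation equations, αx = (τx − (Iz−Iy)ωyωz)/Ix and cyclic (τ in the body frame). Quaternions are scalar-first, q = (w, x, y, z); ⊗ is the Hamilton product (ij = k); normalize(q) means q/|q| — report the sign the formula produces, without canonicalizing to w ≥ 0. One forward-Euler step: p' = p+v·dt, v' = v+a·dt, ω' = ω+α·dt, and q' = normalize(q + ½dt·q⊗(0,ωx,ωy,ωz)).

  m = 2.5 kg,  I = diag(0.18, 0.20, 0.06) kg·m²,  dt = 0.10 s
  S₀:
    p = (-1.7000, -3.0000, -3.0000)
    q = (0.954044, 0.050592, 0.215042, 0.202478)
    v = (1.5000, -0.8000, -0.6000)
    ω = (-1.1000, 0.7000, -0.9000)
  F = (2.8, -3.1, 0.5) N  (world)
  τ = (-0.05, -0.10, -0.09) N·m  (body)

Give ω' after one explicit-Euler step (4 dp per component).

precession coupling ω×(Iω) = (0.0882, 0.1188, -0.0154)
angular accel α = (-0.7678, -1.0940, -1.2433)
ω' = ω + α·dt = (-1.1768, 0.5906, -1.0243)

ω' = (-1.1768, 0.5906, -1.0243)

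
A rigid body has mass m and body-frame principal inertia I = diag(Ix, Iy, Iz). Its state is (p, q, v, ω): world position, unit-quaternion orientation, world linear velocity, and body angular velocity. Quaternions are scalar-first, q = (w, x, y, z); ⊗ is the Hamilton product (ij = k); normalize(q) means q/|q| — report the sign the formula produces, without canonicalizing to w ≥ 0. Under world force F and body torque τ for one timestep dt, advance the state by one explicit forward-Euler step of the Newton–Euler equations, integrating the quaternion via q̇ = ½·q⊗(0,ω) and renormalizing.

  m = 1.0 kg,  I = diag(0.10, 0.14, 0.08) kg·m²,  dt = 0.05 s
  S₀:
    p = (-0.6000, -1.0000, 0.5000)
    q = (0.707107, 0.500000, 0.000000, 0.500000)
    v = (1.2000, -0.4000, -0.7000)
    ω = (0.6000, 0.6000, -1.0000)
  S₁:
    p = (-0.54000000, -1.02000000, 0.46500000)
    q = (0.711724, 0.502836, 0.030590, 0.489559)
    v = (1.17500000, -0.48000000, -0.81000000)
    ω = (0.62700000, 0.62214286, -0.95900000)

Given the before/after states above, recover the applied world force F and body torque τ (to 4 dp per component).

Δω = ω₁−ω₀ = (0.02700000, 0.02214286, 0.04100000)
ω₀×(Iω₀) = (0.0360, -0.0120, 0.0144)
I·α + gyro = (0.0900, 0.0500, 0.0800)
Δv = v₁−v₀ = (-0.02500000, -0.08000000, -0.11000000)
F = m·Δv/dt = (-0.5000, -1.6000, -2.2000)

F = (-0.5000, -1.6000, -2.2000)
τ = (0.0900, 0.0500, 0.0800)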